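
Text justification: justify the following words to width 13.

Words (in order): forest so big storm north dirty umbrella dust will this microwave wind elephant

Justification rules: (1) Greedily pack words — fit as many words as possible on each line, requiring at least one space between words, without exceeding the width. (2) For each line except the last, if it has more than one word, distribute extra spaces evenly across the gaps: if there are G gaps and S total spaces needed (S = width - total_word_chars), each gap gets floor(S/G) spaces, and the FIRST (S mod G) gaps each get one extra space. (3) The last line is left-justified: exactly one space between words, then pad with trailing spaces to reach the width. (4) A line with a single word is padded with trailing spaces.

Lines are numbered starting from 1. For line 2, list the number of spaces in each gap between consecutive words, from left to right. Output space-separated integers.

Line 1: ['forest', 'so', 'big'] (min_width=13, slack=0)
Line 2: ['storm', 'north'] (min_width=11, slack=2)
Line 3: ['dirty'] (min_width=5, slack=8)
Line 4: ['umbrella', 'dust'] (min_width=13, slack=0)
Line 5: ['will', 'this'] (min_width=9, slack=4)
Line 6: ['microwave'] (min_width=9, slack=4)
Line 7: ['wind', 'elephant'] (min_width=13, slack=0)

Answer: 3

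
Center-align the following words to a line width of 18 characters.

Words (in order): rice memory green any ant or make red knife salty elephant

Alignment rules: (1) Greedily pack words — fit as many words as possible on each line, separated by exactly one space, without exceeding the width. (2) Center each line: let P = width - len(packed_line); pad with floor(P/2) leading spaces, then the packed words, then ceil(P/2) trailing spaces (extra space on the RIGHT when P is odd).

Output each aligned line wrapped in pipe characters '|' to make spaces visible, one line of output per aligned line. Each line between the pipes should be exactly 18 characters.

Line 1: ['rice', 'memory', 'green'] (min_width=17, slack=1)
Line 2: ['any', 'ant', 'or', 'make'] (min_width=15, slack=3)
Line 3: ['red', 'knife', 'salty'] (min_width=15, slack=3)
Line 4: ['elephant'] (min_width=8, slack=10)

Answer: |rice memory green |
| any ant or make  |
| red knife salty  |
|     elephant     |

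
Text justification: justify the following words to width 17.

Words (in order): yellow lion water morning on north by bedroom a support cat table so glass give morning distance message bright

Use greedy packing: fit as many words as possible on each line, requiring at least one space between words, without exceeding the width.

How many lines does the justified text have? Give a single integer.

Line 1: ['yellow', 'lion', 'water'] (min_width=17, slack=0)
Line 2: ['morning', 'on', 'north'] (min_width=16, slack=1)
Line 3: ['by', 'bedroom', 'a'] (min_width=12, slack=5)
Line 4: ['support', 'cat', 'table'] (min_width=17, slack=0)
Line 5: ['so', 'glass', 'give'] (min_width=13, slack=4)
Line 6: ['morning', 'distance'] (min_width=16, slack=1)
Line 7: ['message', 'bright'] (min_width=14, slack=3)
Total lines: 7

Answer: 7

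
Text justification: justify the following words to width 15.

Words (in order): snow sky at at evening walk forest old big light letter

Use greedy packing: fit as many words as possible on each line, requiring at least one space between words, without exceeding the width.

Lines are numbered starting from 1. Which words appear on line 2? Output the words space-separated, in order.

Answer: evening walk

Derivation:
Line 1: ['snow', 'sky', 'at', 'at'] (min_width=14, slack=1)
Line 2: ['evening', 'walk'] (min_width=12, slack=3)
Line 3: ['forest', 'old', 'big'] (min_width=14, slack=1)
Line 4: ['light', 'letter'] (min_width=12, slack=3)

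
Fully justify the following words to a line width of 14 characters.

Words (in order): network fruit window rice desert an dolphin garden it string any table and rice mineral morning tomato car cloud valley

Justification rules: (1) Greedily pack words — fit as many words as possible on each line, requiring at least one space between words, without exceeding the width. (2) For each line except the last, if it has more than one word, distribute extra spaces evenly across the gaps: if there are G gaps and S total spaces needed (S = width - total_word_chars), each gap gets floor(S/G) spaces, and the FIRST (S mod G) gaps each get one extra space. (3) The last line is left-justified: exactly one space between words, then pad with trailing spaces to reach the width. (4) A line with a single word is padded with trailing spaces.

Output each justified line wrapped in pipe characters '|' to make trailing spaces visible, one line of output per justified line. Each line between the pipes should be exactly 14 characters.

Line 1: ['network', 'fruit'] (min_width=13, slack=1)
Line 2: ['window', 'rice'] (min_width=11, slack=3)
Line 3: ['desert', 'an'] (min_width=9, slack=5)
Line 4: ['dolphin', 'garden'] (min_width=14, slack=0)
Line 5: ['it', 'string', 'any'] (min_width=13, slack=1)
Line 6: ['table', 'and', 'rice'] (min_width=14, slack=0)
Line 7: ['mineral'] (min_width=7, slack=7)
Line 8: ['morning', 'tomato'] (min_width=14, slack=0)
Line 9: ['car', 'cloud'] (min_width=9, slack=5)
Line 10: ['valley'] (min_width=6, slack=8)

Answer: |network  fruit|
|window    rice|
|desert      an|
|dolphin garden|
|it  string any|
|table and rice|
|mineral       |
|morning tomato|
|car      cloud|
|valley        |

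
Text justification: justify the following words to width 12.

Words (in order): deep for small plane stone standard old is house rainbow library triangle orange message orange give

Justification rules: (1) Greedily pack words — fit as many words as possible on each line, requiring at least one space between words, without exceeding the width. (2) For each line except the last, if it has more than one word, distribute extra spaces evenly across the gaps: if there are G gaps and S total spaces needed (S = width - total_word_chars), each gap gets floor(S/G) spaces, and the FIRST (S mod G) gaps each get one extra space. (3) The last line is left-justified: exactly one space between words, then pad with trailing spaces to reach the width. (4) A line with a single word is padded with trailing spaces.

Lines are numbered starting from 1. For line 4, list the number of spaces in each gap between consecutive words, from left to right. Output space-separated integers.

Line 1: ['deep', 'for'] (min_width=8, slack=4)
Line 2: ['small', 'plane'] (min_width=11, slack=1)
Line 3: ['stone'] (min_width=5, slack=7)
Line 4: ['standard', 'old'] (min_width=12, slack=0)
Line 5: ['is', 'house'] (min_width=8, slack=4)
Line 6: ['rainbow'] (min_width=7, slack=5)
Line 7: ['library'] (min_width=7, slack=5)
Line 8: ['triangle'] (min_width=8, slack=4)
Line 9: ['orange'] (min_width=6, slack=6)
Line 10: ['message'] (min_width=7, slack=5)
Line 11: ['orange', 'give'] (min_width=11, slack=1)

Answer: 1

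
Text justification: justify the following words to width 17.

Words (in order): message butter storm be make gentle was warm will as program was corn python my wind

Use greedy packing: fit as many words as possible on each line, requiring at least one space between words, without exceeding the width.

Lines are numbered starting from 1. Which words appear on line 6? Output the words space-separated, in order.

Answer: my wind

Derivation:
Line 1: ['message', 'butter'] (min_width=14, slack=3)
Line 2: ['storm', 'be', 'make'] (min_width=13, slack=4)
Line 3: ['gentle', 'was', 'warm'] (min_width=15, slack=2)
Line 4: ['will', 'as', 'program'] (min_width=15, slack=2)
Line 5: ['was', 'corn', 'python'] (min_width=15, slack=2)
Line 6: ['my', 'wind'] (min_width=7, slack=10)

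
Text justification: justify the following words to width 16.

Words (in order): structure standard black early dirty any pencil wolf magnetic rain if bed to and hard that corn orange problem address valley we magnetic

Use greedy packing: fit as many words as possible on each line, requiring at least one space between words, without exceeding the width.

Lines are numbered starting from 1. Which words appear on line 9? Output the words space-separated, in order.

Line 1: ['structure'] (min_width=9, slack=7)
Line 2: ['standard', 'black'] (min_width=14, slack=2)
Line 3: ['early', 'dirty', 'any'] (min_width=15, slack=1)
Line 4: ['pencil', 'wolf'] (min_width=11, slack=5)
Line 5: ['magnetic', 'rain', 'if'] (min_width=16, slack=0)
Line 6: ['bed', 'to', 'and', 'hard'] (min_width=15, slack=1)
Line 7: ['that', 'corn', 'orange'] (min_width=16, slack=0)
Line 8: ['problem', 'address'] (min_width=15, slack=1)
Line 9: ['valley', 'we'] (min_width=9, slack=7)
Line 10: ['magnetic'] (min_width=8, slack=8)

Answer: valley we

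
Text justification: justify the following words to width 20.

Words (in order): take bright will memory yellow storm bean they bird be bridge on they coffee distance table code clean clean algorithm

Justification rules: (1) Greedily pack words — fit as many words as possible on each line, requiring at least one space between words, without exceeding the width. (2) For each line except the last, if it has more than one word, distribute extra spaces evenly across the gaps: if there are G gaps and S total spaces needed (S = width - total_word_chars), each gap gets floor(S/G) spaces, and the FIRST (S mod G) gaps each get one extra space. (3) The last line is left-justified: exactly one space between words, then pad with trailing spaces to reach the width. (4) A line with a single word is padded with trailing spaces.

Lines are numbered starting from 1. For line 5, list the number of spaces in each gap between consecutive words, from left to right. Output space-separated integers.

Line 1: ['take', 'bright', 'will'] (min_width=16, slack=4)
Line 2: ['memory', 'yellow', 'storm'] (min_width=19, slack=1)
Line 3: ['bean', 'they', 'bird', 'be'] (min_width=17, slack=3)
Line 4: ['bridge', 'on', 'they'] (min_width=14, slack=6)
Line 5: ['coffee', 'distance'] (min_width=15, slack=5)
Line 6: ['table', 'code', 'clean'] (min_width=16, slack=4)
Line 7: ['clean', 'algorithm'] (min_width=15, slack=5)

Answer: 6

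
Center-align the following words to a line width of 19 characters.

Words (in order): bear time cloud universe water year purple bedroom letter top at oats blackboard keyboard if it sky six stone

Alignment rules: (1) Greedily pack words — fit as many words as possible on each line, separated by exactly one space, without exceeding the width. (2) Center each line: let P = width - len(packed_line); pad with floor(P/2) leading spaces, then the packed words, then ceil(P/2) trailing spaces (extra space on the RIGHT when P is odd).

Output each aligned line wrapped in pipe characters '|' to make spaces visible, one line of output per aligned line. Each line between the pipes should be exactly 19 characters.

Answer: |  bear time cloud  |
|universe water year|
|  purple bedroom   |
|letter top at oats |
|blackboard keyboard|
|if it sky six stone|

Derivation:
Line 1: ['bear', 'time', 'cloud'] (min_width=15, slack=4)
Line 2: ['universe', 'water', 'year'] (min_width=19, slack=0)
Line 3: ['purple', 'bedroom'] (min_width=14, slack=5)
Line 4: ['letter', 'top', 'at', 'oats'] (min_width=18, slack=1)
Line 5: ['blackboard', 'keyboard'] (min_width=19, slack=0)
Line 6: ['if', 'it', 'sky', 'six', 'stone'] (min_width=19, slack=0)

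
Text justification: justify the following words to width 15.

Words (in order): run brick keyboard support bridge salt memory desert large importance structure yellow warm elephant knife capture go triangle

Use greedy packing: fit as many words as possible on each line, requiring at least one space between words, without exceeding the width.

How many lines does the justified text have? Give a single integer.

Answer: 11

Derivation:
Line 1: ['run', 'brick'] (min_width=9, slack=6)
Line 2: ['keyboard'] (min_width=8, slack=7)
Line 3: ['support', 'bridge'] (min_width=14, slack=1)
Line 4: ['salt', 'memory'] (min_width=11, slack=4)
Line 5: ['desert', 'large'] (min_width=12, slack=3)
Line 6: ['importance'] (min_width=10, slack=5)
Line 7: ['structure'] (min_width=9, slack=6)
Line 8: ['yellow', 'warm'] (min_width=11, slack=4)
Line 9: ['elephant', 'knife'] (min_width=14, slack=1)
Line 10: ['capture', 'go'] (min_width=10, slack=5)
Line 11: ['triangle'] (min_width=8, slack=7)
Total lines: 11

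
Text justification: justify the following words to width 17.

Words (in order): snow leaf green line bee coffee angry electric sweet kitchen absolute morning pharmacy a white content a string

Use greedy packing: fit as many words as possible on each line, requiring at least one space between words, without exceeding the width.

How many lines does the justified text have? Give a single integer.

Line 1: ['snow', 'leaf', 'green'] (min_width=15, slack=2)
Line 2: ['line', 'bee', 'coffee'] (min_width=15, slack=2)
Line 3: ['angry', 'electric'] (min_width=14, slack=3)
Line 4: ['sweet', 'kitchen'] (min_width=13, slack=4)
Line 5: ['absolute', 'morning'] (min_width=16, slack=1)
Line 6: ['pharmacy', 'a', 'white'] (min_width=16, slack=1)
Line 7: ['content', 'a', 'string'] (min_width=16, slack=1)
Total lines: 7

Answer: 7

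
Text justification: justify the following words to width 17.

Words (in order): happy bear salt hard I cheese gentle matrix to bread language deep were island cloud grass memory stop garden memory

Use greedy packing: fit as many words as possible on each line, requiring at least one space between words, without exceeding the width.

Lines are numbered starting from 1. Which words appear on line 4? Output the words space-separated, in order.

Line 1: ['happy', 'bear', 'salt'] (min_width=15, slack=2)
Line 2: ['hard', 'I', 'cheese'] (min_width=13, slack=4)
Line 3: ['gentle', 'matrix', 'to'] (min_width=16, slack=1)
Line 4: ['bread', 'language'] (min_width=14, slack=3)
Line 5: ['deep', 'were', 'island'] (min_width=16, slack=1)
Line 6: ['cloud', 'grass'] (min_width=11, slack=6)
Line 7: ['memory', 'stop'] (min_width=11, slack=6)
Line 8: ['garden', 'memory'] (min_width=13, slack=4)

Answer: bread language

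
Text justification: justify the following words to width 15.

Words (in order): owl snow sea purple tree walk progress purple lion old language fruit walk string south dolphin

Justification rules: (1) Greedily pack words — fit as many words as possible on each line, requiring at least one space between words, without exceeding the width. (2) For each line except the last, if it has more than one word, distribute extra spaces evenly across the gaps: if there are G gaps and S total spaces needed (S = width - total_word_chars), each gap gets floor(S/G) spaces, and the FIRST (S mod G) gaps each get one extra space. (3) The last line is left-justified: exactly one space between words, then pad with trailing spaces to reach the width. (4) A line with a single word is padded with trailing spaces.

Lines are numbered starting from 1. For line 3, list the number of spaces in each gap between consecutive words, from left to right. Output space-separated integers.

Line 1: ['owl', 'snow', 'sea'] (min_width=12, slack=3)
Line 2: ['purple', 'tree'] (min_width=11, slack=4)
Line 3: ['walk', 'progress'] (min_width=13, slack=2)
Line 4: ['purple', 'lion', 'old'] (min_width=15, slack=0)
Line 5: ['language', 'fruit'] (min_width=14, slack=1)
Line 6: ['walk', 'string'] (min_width=11, slack=4)
Line 7: ['south', 'dolphin'] (min_width=13, slack=2)

Answer: 3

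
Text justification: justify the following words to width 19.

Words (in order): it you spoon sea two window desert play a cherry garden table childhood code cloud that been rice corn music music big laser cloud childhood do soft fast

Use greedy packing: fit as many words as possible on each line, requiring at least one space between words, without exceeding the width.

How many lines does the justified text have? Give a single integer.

Line 1: ['it', 'you', 'spoon', 'sea'] (min_width=16, slack=3)
Line 2: ['two', 'window', 'desert'] (min_width=17, slack=2)
Line 3: ['play', 'a', 'cherry'] (min_width=13, slack=6)
Line 4: ['garden', 'table'] (min_width=12, slack=7)
Line 5: ['childhood', 'code'] (min_width=14, slack=5)
Line 6: ['cloud', 'that', 'been'] (min_width=15, slack=4)
Line 7: ['rice', 'corn', 'music'] (min_width=15, slack=4)
Line 8: ['music', 'big', 'laser'] (min_width=15, slack=4)
Line 9: ['cloud', 'childhood', 'do'] (min_width=18, slack=1)
Line 10: ['soft', 'fast'] (min_width=9, slack=10)
Total lines: 10

Answer: 10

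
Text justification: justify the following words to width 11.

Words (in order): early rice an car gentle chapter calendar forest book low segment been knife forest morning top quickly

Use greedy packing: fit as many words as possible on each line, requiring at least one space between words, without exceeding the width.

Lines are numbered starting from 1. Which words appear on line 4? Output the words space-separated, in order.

Answer: chapter

Derivation:
Line 1: ['early', 'rice'] (min_width=10, slack=1)
Line 2: ['an', 'car'] (min_width=6, slack=5)
Line 3: ['gentle'] (min_width=6, slack=5)
Line 4: ['chapter'] (min_width=7, slack=4)
Line 5: ['calendar'] (min_width=8, slack=3)
Line 6: ['forest', 'book'] (min_width=11, slack=0)
Line 7: ['low', 'segment'] (min_width=11, slack=0)
Line 8: ['been', 'knife'] (min_width=10, slack=1)
Line 9: ['forest'] (min_width=6, slack=5)
Line 10: ['morning', 'top'] (min_width=11, slack=0)
Line 11: ['quickly'] (min_width=7, slack=4)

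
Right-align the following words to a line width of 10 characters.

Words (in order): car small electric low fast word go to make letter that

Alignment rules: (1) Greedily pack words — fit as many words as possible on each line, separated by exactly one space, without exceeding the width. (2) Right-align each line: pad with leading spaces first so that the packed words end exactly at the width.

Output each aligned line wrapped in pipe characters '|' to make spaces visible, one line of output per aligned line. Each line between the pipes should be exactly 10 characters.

Answer: | car small|
|  electric|
|  low fast|
|word go to|
|      make|
|    letter|
|      that|

Derivation:
Line 1: ['car', 'small'] (min_width=9, slack=1)
Line 2: ['electric'] (min_width=8, slack=2)
Line 3: ['low', 'fast'] (min_width=8, slack=2)
Line 4: ['word', 'go', 'to'] (min_width=10, slack=0)
Line 5: ['make'] (min_width=4, slack=6)
Line 6: ['letter'] (min_width=6, slack=4)
Line 7: ['that'] (min_width=4, slack=6)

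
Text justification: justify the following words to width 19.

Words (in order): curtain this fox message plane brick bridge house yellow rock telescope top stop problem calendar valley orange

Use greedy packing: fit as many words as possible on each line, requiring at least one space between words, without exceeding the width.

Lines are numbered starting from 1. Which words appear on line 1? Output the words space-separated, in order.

Line 1: ['curtain', 'this', 'fox'] (min_width=16, slack=3)
Line 2: ['message', 'plane', 'brick'] (min_width=19, slack=0)
Line 3: ['bridge', 'house', 'yellow'] (min_width=19, slack=0)
Line 4: ['rock', 'telescope', 'top'] (min_width=18, slack=1)
Line 5: ['stop', 'problem'] (min_width=12, slack=7)
Line 6: ['calendar', 'valley'] (min_width=15, slack=4)
Line 7: ['orange'] (min_width=6, slack=13)

Answer: curtain this fox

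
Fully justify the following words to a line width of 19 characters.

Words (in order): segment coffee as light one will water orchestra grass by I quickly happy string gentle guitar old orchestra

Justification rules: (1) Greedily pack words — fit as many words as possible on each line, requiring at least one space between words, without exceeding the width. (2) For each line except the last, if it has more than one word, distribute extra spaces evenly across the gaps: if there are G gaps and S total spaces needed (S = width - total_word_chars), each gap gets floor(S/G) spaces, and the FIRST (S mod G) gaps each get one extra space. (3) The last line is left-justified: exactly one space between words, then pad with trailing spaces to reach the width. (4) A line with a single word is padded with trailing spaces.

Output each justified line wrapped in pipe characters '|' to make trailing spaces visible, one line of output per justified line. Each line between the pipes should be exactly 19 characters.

Answer: |segment  coffee  as|
|light    one   will|
|water     orchestra|
|grass  by I quickly|
|happy string gentle|
|guitar          old|
|orchestra          |

Derivation:
Line 1: ['segment', 'coffee', 'as'] (min_width=17, slack=2)
Line 2: ['light', 'one', 'will'] (min_width=14, slack=5)
Line 3: ['water', 'orchestra'] (min_width=15, slack=4)
Line 4: ['grass', 'by', 'I', 'quickly'] (min_width=18, slack=1)
Line 5: ['happy', 'string', 'gentle'] (min_width=19, slack=0)
Line 6: ['guitar', 'old'] (min_width=10, slack=9)
Line 7: ['orchestra'] (min_width=9, slack=10)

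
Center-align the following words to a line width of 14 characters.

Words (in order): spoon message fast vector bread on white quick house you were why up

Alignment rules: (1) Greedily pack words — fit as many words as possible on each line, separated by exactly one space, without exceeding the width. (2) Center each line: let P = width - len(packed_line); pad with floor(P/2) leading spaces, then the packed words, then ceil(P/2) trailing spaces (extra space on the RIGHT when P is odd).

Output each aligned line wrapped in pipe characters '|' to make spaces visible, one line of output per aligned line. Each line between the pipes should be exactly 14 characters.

Answer: |spoon message |
| fast vector  |
|bread on white|
| quick house  |
| you were why |
|      up      |

Derivation:
Line 1: ['spoon', 'message'] (min_width=13, slack=1)
Line 2: ['fast', 'vector'] (min_width=11, slack=3)
Line 3: ['bread', 'on', 'white'] (min_width=14, slack=0)
Line 4: ['quick', 'house'] (min_width=11, slack=3)
Line 5: ['you', 'were', 'why'] (min_width=12, slack=2)
Line 6: ['up'] (min_width=2, slack=12)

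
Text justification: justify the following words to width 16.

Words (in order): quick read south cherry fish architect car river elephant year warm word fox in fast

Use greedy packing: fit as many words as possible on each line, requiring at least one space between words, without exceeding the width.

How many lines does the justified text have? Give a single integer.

Answer: 6

Derivation:
Line 1: ['quick', 'read', 'south'] (min_width=16, slack=0)
Line 2: ['cherry', 'fish'] (min_width=11, slack=5)
Line 3: ['architect', 'car'] (min_width=13, slack=3)
Line 4: ['river', 'elephant'] (min_width=14, slack=2)
Line 5: ['year', 'warm', 'word'] (min_width=14, slack=2)
Line 6: ['fox', 'in', 'fast'] (min_width=11, slack=5)
Total lines: 6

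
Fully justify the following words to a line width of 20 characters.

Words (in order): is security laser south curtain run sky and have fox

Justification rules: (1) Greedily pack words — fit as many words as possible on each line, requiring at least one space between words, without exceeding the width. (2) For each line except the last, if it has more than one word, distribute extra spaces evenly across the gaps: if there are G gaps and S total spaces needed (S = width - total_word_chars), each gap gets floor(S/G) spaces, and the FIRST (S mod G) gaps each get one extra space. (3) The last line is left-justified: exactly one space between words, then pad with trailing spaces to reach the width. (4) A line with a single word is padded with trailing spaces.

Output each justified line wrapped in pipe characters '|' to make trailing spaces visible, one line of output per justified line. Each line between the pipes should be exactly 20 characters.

Line 1: ['is', 'security', 'laser'] (min_width=17, slack=3)
Line 2: ['south', 'curtain', 'run'] (min_width=17, slack=3)
Line 3: ['sky', 'and', 'have', 'fox'] (min_width=16, slack=4)

Answer: |is   security  laser|
|south   curtain  run|
|sky and have fox    |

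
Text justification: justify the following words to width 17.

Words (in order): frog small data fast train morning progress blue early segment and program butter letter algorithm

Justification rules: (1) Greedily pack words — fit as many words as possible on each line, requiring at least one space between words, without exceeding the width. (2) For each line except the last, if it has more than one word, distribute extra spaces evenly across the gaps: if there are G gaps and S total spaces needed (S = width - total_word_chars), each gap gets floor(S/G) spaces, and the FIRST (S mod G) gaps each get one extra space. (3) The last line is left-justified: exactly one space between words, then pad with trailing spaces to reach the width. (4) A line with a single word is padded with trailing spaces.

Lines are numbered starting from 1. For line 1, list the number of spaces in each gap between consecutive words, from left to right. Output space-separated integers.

Line 1: ['frog', 'small', 'data'] (min_width=15, slack=2)
Line 2: ['fast', 'train'] (min_width=10, slack=7)
Line 3: ['morning', 'progress'] (min_width=16, slack=1)
Line 4: ['blue', 'early'] (min_width=10, slack=7)
Line 5: ['segment', 'and'] (min_width=11, slack=6)
Line 6: ['program', 'butter'] (min_width=14, slack=3)
Line 7: ['letter', 'algorithm'] (min_width=16, slack=1)

Answer: 2 2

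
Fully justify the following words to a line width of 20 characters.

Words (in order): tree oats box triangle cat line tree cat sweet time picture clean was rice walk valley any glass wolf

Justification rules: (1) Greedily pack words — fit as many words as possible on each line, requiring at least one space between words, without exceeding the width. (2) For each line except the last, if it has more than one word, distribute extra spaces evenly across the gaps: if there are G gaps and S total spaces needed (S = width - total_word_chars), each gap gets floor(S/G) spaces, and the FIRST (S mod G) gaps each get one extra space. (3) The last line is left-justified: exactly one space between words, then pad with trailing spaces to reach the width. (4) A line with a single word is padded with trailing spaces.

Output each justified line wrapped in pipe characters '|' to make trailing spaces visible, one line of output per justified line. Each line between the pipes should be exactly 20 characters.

Answer: |tree     oats    box|
|triangle   cat  line|
|tree  cat sweet time|
|picture   clean  was|
|rice walk valley any|
|glass wolf          |

Derivation:
Line 1: ['tree', 'oats', 'box'] (min_width=13, slack=7)
Line 2: ['triangle', 'cat', 'line'] (min_width=17, slack=3)
Line 3: ['tree', 'cat', 'sweet', 'time'] (min_width=19, slack=1)
Line 4: ['picture', 'clean', 'was'] (min_width=17, slack=3)
Line 5: ['rice', 'walk', 'valley', 'any'] (min_width=20, slack=0)
Line 6: ['glass', 'wolf'] (min_width=10, slack=10)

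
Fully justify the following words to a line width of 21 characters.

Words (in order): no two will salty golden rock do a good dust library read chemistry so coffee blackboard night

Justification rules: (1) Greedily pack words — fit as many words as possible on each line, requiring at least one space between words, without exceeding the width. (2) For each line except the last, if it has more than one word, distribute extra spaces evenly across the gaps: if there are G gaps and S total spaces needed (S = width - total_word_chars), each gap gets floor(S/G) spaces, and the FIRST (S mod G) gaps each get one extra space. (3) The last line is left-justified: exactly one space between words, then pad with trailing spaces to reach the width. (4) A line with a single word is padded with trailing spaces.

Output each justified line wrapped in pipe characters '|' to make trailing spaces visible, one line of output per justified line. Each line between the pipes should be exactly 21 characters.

Answer: |no   two  will  salty|
|golden rock do a good|
|dust   library   read|
|chemistry  so  coffee|
|blackboard night     |

Derivation:
Line 1: ['no', 'two', 'will', 'salty'] (min_width=17, slack=4)
Line 2: ['golden', 'rock', 'do', 'a', 'good'] (min_width=21, slack=0)
Line 3: ['dust', 'library', 'read'] (min_width=17, slack=4)
Line 4: ['chemistry', 'so', 'coffee'] (min_width=19, slack=2)
Line 5: ['blackboard', 'night'] (min_width=16, slack=5)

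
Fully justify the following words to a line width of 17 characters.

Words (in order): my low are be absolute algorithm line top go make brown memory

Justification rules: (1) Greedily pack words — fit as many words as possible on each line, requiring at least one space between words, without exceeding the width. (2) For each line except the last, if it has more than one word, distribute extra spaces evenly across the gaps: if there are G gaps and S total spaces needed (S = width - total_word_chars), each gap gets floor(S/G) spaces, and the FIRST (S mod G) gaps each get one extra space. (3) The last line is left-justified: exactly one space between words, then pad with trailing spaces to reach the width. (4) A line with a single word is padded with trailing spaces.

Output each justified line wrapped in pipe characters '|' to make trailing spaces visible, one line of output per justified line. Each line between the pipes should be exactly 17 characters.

Answer: |my   low  are  be|
|absolute         |
|algorithm    line|
|top go make brown|
|memory           |

Derivation:
Line 1: ['my', 'low', 'are', 'be'] (min_width=13, slack=4)
Line 2: ['absolute'] (min_width=8, slack=9)
Line 3: ['algorithm', 'line'] (min_width=14, slack=3)
Line 4: ['top', 'go', 'make', 'brown'] (min_width=17, slack=0)
Line 5: ['memory'] (min_width=6, slack=11)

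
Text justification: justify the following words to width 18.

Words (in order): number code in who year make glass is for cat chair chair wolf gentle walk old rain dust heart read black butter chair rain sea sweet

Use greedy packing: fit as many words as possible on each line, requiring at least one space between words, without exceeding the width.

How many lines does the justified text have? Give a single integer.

Answer: 8

Derivation:
Line 1: ['number', 'code', 'in', 'who'] (min_width=18, slack=0)
Line 2: ['year', 'make', 'glass', 'is'] (min_width=18, slack=0)
Line 3: ['for', 'cat', 'chair'] (min_width=13, slack=5)
Line 4: ['chair', 'wolf', 'gentle'] (min_width=17, slack=1)
Line 5: ['walk', 'old', 'rain', 'dust'] (min_width=18, slack=0)
Line 6: ['heart', 'read', 'black'] (min_width=16, slack=2)
Line 7: ['butter', 'chair', 'rain'] (min_width=17, slack=1)
Line 8: ['sea', 'sweet'] (min_width=9, slack=9)
Total lines: 8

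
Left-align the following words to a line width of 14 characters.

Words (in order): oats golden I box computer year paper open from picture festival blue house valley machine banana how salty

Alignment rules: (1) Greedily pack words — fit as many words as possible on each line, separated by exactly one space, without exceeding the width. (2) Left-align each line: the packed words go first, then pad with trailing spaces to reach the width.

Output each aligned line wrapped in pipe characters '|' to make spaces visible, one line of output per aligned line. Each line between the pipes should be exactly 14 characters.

Line 1: ['oats', 'golden', 'I'] (min_width=13, slack=1)
Line 2: ['box', 'computer'] (min_width=12, slack=2)
Line 3: ['year', 'paper'] (min_width=10, slack=4)
Line 4: ['open', 'from'] (min_width=9, slack=5)
Line 5: ['picture'] (min_width=7, slack=7)
Line 6: ['festival', 'blue'] (min_width=13, slack=1)
Line 7: ['house', 'valley'] (min_width=12, slack=2)
Line 8: ['machine', 'banana'] (min_width=14, slack=0)
Line 9: ['how', 'salty'] (min_width=9, slack=5)

Answer: |oats golden I |
|box computer  |
|year paper    |
|open from     |
|picture       |
|festival blue |
|house valley  |
|machine banana|
|how salty     |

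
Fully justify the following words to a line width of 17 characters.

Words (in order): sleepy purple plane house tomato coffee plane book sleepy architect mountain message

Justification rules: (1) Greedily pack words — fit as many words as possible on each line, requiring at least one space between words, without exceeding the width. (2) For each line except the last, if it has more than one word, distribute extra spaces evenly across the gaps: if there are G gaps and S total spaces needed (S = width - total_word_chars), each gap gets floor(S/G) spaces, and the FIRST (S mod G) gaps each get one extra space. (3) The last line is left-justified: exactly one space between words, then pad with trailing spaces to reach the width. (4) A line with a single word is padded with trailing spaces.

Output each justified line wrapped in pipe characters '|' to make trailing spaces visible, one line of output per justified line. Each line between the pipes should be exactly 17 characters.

Answer: |sleepy     purple|
|plane       house|
|tomato     coffee|
|plane book sleepy|
|architect        |
|mountain message |

Derivation:
Line 1: ['sleepy', 'purple'] (min_width=13, slack=4)
Line 2: ['plane', 'house'] (min_width=11, slack=6)
Line 3: ['tomato', 'coffee'] (min_width=13, slack=4)
Line 4: ['plane', 'book', 'sleepy'] (min_width=17, slack=0)
Line 5: ['architect'] (min_width=9, slack=8)
Line 6: ['mountain', 'message'] (min_width=16, slack=1)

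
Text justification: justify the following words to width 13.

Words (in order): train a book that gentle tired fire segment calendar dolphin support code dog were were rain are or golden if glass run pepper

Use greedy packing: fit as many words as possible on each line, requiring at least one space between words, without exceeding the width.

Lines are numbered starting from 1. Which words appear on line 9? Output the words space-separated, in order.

Answer: rain are or

Derivation:
Line 1: ['train', 'a', 'book'] (min_width=12, slack=1)
Line 2: ['that', 'gentle'] (min_width=11, slack=2)
Line 3: ['tired', 'fire'] (min_width=10, slack=3)
Line 4: ['segment'] (min_width=7, slack=6)
Line 5: ['calendar'] (min_width=8, slack=5)
Line 6: ['dolphin'] (min_width=7, slack=6)
Line 7: ['support', 'code'] (min_width=12, slack=1)
Line 8: ['dog', 'were', 'were'] (min_width=13, slack=0)
Line 9: ['rain', 'are', 'or'] (min_width=11, slack=2)
Line 10: ['golden', 'if'] (min_width=9, slack=4)
Line 11: ['glass', 'run'] (min_width=9, slack=4)
Line 12: ['pepper'] (min_width=6, slack=7)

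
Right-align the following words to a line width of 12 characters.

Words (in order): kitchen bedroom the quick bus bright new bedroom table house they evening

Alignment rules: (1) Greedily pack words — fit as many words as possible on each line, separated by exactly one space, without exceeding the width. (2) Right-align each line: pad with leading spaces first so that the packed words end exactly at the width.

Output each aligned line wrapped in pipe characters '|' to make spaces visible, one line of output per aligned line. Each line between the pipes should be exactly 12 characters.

Answer: |     kitchen|
| bedroom the|
|   quick bus|
|  bright new|
|     bedroom|
| table house|
|they evening|

Derivation:
Line 1: ['kitchen'] (min_width=7, slack=5)
Line 2: ['bedroom', 'the'] (min_width=11, slack=1)
Line 3: ['quick', 'bus'] (min_width=9, slack=3)
Line 4: ['bright', 'new'] (min_width=10, slack=2)
Line 5: ['bedroom'] (min_width=7, slack=5)
Line 6: ['table', 'house'] (min_width=11, slack=1)
Line 7: ['they', 'evening'] (min_width=12, slack=0)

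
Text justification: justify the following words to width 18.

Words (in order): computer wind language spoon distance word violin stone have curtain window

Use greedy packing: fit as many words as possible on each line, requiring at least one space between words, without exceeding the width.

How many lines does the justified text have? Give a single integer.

Answer: 5

Derivation:
Line 1: ['computer', 'wind'] (min_width=13, slack=5)
Line 2: ['language', 'spoon'] (min_width=14, slack=4)
Line 3: ['distance', 'word'] (min_width=13, slack=5)
Line 4: ['violin', 'stone', 'have'] (min_width=17, slack=1)
Line 5: ['curtain', 'window'] (min_width=14, slack=4)
Total lines: 5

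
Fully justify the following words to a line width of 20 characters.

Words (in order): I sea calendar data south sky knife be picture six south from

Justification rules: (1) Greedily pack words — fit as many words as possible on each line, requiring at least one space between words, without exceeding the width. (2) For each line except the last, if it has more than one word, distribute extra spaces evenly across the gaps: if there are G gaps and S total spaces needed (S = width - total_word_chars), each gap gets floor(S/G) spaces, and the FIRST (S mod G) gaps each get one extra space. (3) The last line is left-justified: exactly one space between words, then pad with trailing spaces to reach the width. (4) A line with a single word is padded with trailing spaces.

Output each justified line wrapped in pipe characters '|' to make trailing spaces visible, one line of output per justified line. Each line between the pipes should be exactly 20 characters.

Line 1: ['I', 'sea', 'calendar', 'data'] (min_width=19, slack=1)
Line 2: ['south', 'sky', 'knife', 'be'] (min_width=18, slack=2)
Line 3: ['picture', 'six', 'south'] (min_width=17, slack=3)
Line 4: ['from'] (min_width=4, slack=16)

Answer: |I  sea calendar data|
|south  sky  knife be|
|picture   six  south|
|from                |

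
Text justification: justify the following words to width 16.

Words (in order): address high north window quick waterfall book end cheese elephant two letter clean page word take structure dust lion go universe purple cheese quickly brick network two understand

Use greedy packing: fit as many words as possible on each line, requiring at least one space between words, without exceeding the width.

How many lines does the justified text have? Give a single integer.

Line 1: ['address', 'high'] (min_width=12, slack=4)
Line 2: ['north', 'window'] (min_width=12, slack=4)
Line 3: ['quick', 'waterfall'] (min_width=15, slack=1)
Line 4: ['book', 'end', 'cheese'] (min_width=15, slack=1)
Line 5: ['elephant', 'two'] (min_width=12, slack=4)
Line 6: ['letter', 'clean'] (min_width=12, slack=4)
Line 7: ['page', 'word', 'take'] (min_width=14, slack=2)
Line 8: ['structure', 'dust'] (min_width=14, slack=2)
Line 9: ['lion', 'go', 'universe'] (min_width=16, slack=0)
Line 10: ['purple', 'cheese'] (min_width=13, slack=3)
Line 11: ['quickly', 'brick'] (min_width=13, slack=3)
Line 12: ['network', 'two'] (min_width=11, slack=5)
Line 13: ['understand'] (min_width=10, slack=6)
Total lines: 13

Answer: 13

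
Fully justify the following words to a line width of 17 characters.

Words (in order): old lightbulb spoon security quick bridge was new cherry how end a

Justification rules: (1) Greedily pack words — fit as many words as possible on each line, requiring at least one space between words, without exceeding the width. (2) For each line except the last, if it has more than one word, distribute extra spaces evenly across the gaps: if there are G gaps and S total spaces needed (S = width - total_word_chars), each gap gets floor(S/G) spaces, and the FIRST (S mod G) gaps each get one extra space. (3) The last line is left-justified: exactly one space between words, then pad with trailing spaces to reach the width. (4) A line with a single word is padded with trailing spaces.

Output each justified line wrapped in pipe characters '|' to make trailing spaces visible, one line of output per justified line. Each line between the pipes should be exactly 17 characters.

Line 1: ['old', 'lightbulb'] (min_width=13, slack=4)
Line 2: ['spoon', 'security'] (min_width=14, slack=3)
Line 3: ['quick', 'bridge', 'was'] (min_width=16, slack=1)
Line 4: ['new', 'cherry', 'how'] (min_width=14, slack=3)
Line 5: ['end', 'a'] (min_width=5, slack=12)

Answer: |old     lightbulb|
|spoon    security|
|quick  bridge was|
|new   cherry  how|
|end a            |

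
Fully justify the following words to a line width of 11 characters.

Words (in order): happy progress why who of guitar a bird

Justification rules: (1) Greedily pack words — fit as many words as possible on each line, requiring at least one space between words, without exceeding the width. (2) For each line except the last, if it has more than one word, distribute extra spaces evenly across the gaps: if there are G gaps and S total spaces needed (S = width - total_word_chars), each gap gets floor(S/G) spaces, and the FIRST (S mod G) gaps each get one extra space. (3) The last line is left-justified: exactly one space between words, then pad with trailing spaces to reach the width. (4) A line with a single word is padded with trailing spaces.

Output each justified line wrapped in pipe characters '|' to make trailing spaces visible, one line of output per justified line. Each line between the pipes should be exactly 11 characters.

Line 1: ['happy'] (min_width=5, slack=6)
Line 2: ['progress'] (min_width=8, slack=3)
Line 3: ['why', 'who', 'of'] (min_width=10, slack=1)
Line 4: ['guitar', 'a'] (min_width=8, slack=3)
Line 5: ['bird'] (min_width=4, slack=7)

Answer: |happy      |
|progress   |
|why  who of|
|guitar    a|
|bird       |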